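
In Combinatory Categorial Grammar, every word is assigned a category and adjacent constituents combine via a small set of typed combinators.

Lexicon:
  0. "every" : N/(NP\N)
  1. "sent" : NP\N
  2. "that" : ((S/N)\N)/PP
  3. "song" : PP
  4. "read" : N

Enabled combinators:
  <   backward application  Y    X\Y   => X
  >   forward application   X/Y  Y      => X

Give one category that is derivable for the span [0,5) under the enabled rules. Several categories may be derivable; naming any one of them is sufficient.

[0,5] S   >
  [0,4] S/N   <
    [0,2] N   >
      [0,1] "every" : N/(NP\N)
      [1,2] "sent" : NP\N
    [2,4] (S/N)\N   >
      [2,3] "that" : ((S/N)\N)/PP
      [3,4] "song" : PP
  [4,5] "read" : N

S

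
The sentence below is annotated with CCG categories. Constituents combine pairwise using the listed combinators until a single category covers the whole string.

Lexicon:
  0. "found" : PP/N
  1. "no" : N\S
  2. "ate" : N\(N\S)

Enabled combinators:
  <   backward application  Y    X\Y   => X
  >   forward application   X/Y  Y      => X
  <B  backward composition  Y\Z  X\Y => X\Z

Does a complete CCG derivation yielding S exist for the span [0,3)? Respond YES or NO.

PP/N N\S N\(N\S)
CKY chart[0,3] = {PP}; S ∉ chart

NO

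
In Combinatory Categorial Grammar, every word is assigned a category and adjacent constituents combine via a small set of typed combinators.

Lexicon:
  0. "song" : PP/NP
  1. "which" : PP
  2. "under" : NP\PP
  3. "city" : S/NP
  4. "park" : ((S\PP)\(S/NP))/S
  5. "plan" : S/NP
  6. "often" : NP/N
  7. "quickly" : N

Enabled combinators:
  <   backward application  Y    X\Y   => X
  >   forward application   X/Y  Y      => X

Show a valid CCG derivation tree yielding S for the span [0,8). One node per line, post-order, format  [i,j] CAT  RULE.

[0,1] PP/NP  lex  "song"
[1,2] PP  lex  "which"
[2,3] NP\PP  lex  "under"
[1,3] NP  <  k=2
[0,3] PP  >  k=1
[3,4] S/NP  lex  "city"
[4,5] ((S\PP)\(S/NP))/S  lex  "park"
[5,6] S/NP  lex  "plan"
[6,7] NP/N  lex  "often"
[7,8] N  lex  "quickly"
[6,8] NP  >  k=7
[5,8] S  >  k=6
[4,8] (S\PP)\(S/NP)  >  k=5
[3,8] S\PP  <  k=4
[0,8] S  <  k=3

[0,8] S   <
  [0,3] PP   >
    [0,1] "song" : PP/NP
    [1,3] NP   <
      [1,2] "which" : PP
      [2,3] "under" : NP\PP
  [3,8] S\PP   <
    [3,4] "city" : S/NP
    [4,8] (S\PP)\(S/NP)   >
      [4,5] "park" : ((S\PP)\(S/NP))/S
      [5,8] S   >
        [5,6] "plan" : S/NP
        [6,8] NP   >
          [6,7] "often" : NP/N
          [7,8] "quickly" : N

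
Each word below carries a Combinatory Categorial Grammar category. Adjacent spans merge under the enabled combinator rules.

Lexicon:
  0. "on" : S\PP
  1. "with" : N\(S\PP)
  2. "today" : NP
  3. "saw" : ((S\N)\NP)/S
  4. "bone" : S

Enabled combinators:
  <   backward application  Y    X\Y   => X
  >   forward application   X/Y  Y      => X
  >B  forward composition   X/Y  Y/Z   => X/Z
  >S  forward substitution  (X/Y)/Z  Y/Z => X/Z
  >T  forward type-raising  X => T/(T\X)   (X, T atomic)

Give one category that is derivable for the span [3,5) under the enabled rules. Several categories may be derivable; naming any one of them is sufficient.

(S\N)\NP

[0,5] S   <
  [0,2] N   <
    [0,1] "on" : S\PP
    [1,2] "with" : N\(S\PP)
  [2,5] S\N   <
    [2,3] "today" : NP
    [3,5] (S\N)\NP   >
      [3,4] "saw" : ((S\N)\NP)/S
      [4,5] "bone" : S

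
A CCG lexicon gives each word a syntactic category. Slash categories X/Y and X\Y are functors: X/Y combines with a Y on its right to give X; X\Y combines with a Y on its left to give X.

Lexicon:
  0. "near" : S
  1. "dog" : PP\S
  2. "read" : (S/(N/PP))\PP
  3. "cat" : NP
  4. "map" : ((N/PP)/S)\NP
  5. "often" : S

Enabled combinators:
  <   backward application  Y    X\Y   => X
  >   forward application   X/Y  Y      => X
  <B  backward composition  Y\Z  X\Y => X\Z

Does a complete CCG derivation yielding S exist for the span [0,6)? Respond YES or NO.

[0,6] S   >
  [0,3] S/(N/PP)   <
    [0,2] PP   <
      [0,1] "near" : S
      [1,2] "dog" : PP\S
    [2,3] "read" : (S/(N/PP))\PP
  [3,6] N/PP   >
    [3,5] (N/PP)/S   <
      [3,4] "cat" : NP
      [4,5] "map" : ((N/PP)/S)\NP
    [5,6] "often" : S

YES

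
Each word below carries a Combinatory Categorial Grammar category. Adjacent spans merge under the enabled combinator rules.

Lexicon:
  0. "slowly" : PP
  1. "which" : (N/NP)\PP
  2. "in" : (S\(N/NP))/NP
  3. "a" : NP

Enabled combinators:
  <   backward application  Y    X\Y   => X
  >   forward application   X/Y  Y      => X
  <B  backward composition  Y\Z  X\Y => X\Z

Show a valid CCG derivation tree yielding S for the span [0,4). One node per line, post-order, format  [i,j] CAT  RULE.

[0,1] PP  lex  "slowly"
[1,2] (N/NP)\PP  lex  "which"
[0,2] N/NP  <  k=1
[2,3] (S\(N/NP))/NP  lex  "in"
[3,4] NP  lex  "a"
[2,4] S\(N/NP)  >  k=3
[0,4] S  <  k=2

[0,4] S   <
  [0,2] N/NP   <
    [0,1] "slowly" : PP
    [1,2] "which" : (N/NP)\PP
  [2,4] S\(N/NP)   >
    [2,3] "in" : (S\(N/NP))/NP
    [3,4] "a" : NP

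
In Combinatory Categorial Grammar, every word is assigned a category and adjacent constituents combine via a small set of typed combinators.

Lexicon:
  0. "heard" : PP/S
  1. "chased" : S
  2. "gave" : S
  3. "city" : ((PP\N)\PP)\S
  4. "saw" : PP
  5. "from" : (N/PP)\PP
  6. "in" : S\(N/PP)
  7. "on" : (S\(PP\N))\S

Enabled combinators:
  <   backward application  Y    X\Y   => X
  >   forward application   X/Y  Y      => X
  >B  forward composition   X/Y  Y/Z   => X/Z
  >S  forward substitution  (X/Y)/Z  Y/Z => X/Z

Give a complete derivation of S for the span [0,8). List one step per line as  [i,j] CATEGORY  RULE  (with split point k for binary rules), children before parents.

[0,1] PP/S  lex  "heard"
[1,2] S  lex  "chased"
[0,2] PP  >  k=1
[2,3] S  lex  "gave"
[3,4] ((PP\N)\PP)\S  lex  "city"
[2,4] (PP\N)\PP  <  k=3
[0,4] PP\N  <  k=2
[4,5] PP  lex  "saw"
[5,6] (N/PP)\PP  lex  "from"
[4,6] N/PP  <  k=5
[6,7] S\(N/PP)  lex  "in"
[4,7] S  <  k=6
[7,8] (S\(PP\N))\S  lex  "on"
[4,8] S\(PP\N)  <  k=7
[0,8] S  <  k=4

[0,8] S   <
  [0,4] PP\N   <
    [0,2] PP   >
      [0,1] "heard" : PP/S
      [1,2] "chased" : S
    [2,4] (PP\N)\PP   <
      [2,3] "gave" : S
      [3,4] "city" : ((PP\N)\PP)\S
  [4,8] S\(PP\N)   <
    [4,7] S   <
      [4,6] N/PP   <
        [4,5] "saw" : PP
        [5,6] "from" : (N/PP)\PP
      [6,7] "in" : S\(N/PP)
    [7,8] "on" : (S\(PP\N))\S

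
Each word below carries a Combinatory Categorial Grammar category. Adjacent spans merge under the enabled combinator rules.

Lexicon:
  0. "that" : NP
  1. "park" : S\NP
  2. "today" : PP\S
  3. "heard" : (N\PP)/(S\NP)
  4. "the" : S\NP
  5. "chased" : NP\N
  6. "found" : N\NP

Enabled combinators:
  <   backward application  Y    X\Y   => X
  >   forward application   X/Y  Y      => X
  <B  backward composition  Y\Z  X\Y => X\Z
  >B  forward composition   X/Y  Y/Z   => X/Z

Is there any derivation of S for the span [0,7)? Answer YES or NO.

NP S\NP PP\S (N\PP)/(S\NP) S\NP NP\N N\NP
CKY chart[0,7] = {N}; S ∉ chart

NO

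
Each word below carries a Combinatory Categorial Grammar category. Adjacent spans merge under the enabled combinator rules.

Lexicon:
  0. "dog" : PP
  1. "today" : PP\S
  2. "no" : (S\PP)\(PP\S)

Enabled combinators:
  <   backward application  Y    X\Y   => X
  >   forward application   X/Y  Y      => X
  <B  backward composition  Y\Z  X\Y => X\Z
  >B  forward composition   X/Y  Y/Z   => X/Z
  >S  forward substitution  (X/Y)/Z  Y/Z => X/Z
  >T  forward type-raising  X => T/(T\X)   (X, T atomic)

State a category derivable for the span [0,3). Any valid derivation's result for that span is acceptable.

[0,3] S   >
  [0,1] S/(S\PP)   >T
    [0,1] "dog" : PP
  [1,3] S\PP   <
    [1,2] "today" : PP\S
    [2,3] "no" : (S\PP)\(PP\S)

S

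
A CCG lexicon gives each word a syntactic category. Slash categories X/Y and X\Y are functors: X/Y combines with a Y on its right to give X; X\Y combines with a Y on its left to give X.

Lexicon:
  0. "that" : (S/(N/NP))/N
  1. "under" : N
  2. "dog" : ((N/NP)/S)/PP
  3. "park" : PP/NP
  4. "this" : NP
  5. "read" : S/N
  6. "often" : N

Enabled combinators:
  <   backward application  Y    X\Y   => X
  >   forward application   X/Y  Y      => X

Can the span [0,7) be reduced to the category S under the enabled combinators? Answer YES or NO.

YES

[0,7] S   >
  [0,2] S/(N/NP)   >
    [0,1] "that" : (S/(N/NP))/N
    [1,2] "under" : N
  [2,7] N/NP   >
    [2,5] (N/NP)/S   >
      [2,3] "dog" : ((N/NP)/S)/PP
      [3,5] PP   >
        [3,4] "park" : PP/NP
        [4,5] "this" : NP
    [5,7] S   >
      [5,6] "read" : S/N
      [6,7] "often" : N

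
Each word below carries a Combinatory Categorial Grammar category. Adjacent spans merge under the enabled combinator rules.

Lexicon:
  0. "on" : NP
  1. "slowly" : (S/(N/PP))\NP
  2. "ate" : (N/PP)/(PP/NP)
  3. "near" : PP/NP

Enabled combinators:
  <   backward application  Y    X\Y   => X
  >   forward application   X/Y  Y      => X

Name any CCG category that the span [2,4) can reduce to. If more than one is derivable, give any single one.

N/PP

[0,4] S   >
  [0,2] S/(N/PP)   <
    [0,1] "on" : NP
    [1,2] "slowly" : (S/(N/PP))\NP
  [2,4] N/PP   >
    [2,3] "ate" : (N/PP)/(PP/NP)
    [3,4] "near" : PP/NP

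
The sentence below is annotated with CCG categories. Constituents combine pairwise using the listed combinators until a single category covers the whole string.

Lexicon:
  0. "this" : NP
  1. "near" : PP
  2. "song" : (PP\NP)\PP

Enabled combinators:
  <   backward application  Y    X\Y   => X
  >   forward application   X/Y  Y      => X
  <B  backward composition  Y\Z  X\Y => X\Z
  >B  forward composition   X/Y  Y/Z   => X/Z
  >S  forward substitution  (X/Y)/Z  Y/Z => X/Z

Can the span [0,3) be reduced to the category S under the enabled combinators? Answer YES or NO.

NO

NP PP (PP\NP)\PP
CKY chart[0,3] = {PP}; S ∉ chart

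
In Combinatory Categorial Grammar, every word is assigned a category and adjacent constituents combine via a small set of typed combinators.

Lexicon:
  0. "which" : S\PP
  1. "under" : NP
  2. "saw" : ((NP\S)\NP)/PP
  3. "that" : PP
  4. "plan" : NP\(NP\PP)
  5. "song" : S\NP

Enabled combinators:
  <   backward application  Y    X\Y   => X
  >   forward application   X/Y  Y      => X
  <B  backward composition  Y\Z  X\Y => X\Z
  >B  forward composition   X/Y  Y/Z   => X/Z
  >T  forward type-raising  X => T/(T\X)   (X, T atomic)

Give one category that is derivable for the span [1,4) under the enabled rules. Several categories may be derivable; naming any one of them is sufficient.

[0,6] S   <
  [0,5] NP   <
    [0,4] NP\PP   <B
      [0,1] "which" : S\PP
      [1,4] NP\S   <
        [1,2] "under" : NP
        [2,4] (NP\S)\NP   >
          [2,3] "saw" : ((NP\S)\NP)/PP
          [3,4] "that" : PP
    [4,5] "plan" : NP\(NP\PP)
  [5,6] "song" : S\NP

NP\S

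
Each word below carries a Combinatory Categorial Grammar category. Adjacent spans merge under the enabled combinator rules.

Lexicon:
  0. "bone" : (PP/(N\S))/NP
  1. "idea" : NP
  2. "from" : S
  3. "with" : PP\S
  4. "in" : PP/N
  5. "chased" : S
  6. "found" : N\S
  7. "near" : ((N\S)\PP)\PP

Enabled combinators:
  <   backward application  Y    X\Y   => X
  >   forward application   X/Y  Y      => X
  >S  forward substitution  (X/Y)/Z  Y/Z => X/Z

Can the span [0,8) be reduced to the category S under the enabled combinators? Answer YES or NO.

NO

(PP/(N\S))/NP NP S PP\S PP/N S N\S ((N\S)\PP)\PP
CKY chart[0,8] = {PP}; S ∉ chart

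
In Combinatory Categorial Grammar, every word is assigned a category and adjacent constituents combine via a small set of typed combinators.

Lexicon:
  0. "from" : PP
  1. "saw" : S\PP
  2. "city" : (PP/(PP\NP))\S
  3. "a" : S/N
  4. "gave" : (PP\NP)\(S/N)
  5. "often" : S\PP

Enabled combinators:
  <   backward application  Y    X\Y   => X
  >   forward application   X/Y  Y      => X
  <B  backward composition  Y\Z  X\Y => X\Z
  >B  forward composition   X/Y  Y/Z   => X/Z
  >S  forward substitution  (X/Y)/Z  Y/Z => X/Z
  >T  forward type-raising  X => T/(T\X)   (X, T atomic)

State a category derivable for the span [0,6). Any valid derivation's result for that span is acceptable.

[0,6] S   <
  [0,5] PP   >
    [0,3] PP/(PP\NP)   <
      [0,2] S   >
        [0,1] S/(S\PP)   >T
          [0,1] "from" : PP
        [1,2] "saw" : S\PP
      [2,3] "city" : (PP/(PP\NP))\S
    [3,5] PP\NP   <
      [3,4] "a" : S/N
      [4,5] "gave" : (PP\NP)\(S/N)
  [5,6] "often" : S\PP

S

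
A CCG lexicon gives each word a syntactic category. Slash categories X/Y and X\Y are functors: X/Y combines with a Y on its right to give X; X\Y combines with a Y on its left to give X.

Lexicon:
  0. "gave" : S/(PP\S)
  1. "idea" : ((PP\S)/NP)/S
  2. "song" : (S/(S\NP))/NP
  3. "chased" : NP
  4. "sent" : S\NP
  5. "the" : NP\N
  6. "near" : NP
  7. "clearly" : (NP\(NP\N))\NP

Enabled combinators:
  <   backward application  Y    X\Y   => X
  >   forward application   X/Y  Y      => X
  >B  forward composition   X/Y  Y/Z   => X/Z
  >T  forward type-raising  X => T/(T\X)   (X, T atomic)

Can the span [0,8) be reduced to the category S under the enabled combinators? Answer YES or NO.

[0,8] S   >
  [0,1] "gave" : S/(PP\S)
  [1,8] PP\S   >
    [1,5] (PP\S)/NP   >
      [1,2] "idea" : ((PP\S)/NP)/S
      [2,5] S   >
        [2,4] S/(S\NP)   >
          [2,3] "song" : (S/(S\NP))/NP
          [3,4] "chased" : NP
        [4,5] "sent" : S\NP
    [5,8] NP   <
      [5,6] "the" : NP\N
      [6,8] NP\(NP\N)   <
        [6,7] "near" : NP
        [7,8] "clearly" : (NP\(NP\N))\NP

YES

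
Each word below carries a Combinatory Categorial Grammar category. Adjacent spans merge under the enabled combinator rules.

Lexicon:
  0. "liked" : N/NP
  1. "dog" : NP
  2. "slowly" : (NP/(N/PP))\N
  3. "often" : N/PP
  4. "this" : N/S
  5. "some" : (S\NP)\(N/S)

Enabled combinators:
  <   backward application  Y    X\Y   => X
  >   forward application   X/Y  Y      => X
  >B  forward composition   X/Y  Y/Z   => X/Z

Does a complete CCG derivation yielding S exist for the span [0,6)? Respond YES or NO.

[0,6] S   <
  [0,4] NP   >
    [0,3] NP/(N/PP)   <
      [0,2] N   >
        [0,1] "liked" : N/NP
        [1,2] "dog" : NP
      [2,3] "slowly" : (NP/(N/PP))\N
    [3,4] "often" : N/PP
  [4,6] S\NP   <
    [4,5] "this" : N/S
    [5,6] "some" : (S\NP)\(N/S)

YES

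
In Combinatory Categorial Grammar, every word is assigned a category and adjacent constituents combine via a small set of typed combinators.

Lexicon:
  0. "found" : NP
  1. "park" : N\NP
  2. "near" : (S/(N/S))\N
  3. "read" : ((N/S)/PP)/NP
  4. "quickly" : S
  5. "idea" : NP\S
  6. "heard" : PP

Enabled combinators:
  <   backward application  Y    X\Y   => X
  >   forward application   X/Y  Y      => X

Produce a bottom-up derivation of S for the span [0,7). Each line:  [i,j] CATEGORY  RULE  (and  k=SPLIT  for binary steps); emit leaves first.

[0,1] NP  lex  "found"
[1,2] N\NP  lex  "park"
[0,2] N  <  k=1
[2,3] (S/(N/S))\N  lex  "near"
[0,3] S/(N/S)  <  k=2
[3,4] ((N/S)/PP)/NP  lex  "read"
[4,5] S  lex  "quickly"
[5,6] NP\S  lex  "idea"
[4,6] NP  <  k=5
[3,6] (N/S)/PP  >  k=4
[6,7] PP  lex  "heard"
[3,7] N/S  >  k=6
[0,7] S  >  k=3

[0,7] S   >
  [0,3] S/(N/S)   <
    [0,2] N   <
      [0,1] "found" : NP
      [1,2] "park" : N\NP
    [2,3] "near" : (S/(N/S))\N
  [3,7] N/S   >
    [3,6] (N/S)/PP   >
      [3,4] "read" : ((N/S)/PP)/NP
      [4,6] NP   <
        [4,5] "quickly" : S
        [5,6] "idea" : NP\S
    [6,7] "heard" : PP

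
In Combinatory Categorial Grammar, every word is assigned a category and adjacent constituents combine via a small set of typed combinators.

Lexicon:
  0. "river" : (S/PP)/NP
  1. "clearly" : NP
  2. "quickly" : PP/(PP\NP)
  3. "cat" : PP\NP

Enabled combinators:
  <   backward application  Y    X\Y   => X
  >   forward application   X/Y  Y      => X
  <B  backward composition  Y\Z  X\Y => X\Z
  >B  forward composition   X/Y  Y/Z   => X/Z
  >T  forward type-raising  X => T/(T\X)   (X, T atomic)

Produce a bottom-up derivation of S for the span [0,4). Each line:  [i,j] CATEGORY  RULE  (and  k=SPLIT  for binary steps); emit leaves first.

[0,1] (S/PP)/NP  lex  "river"
[1,2] NP  lex  "clearly"
[0,2] S/PP  >  k=1
[2,3] PP/(PP\NP)  lex  "quickly"
[3,4] PP\NP  lex  "cat"
[2,4] PP  >  k=3
[0,4] S  >  k=2

[0,4] S   >
  [0,2] S/PP   >
    [0,1] "river" : (S/PP)/NP
    [1,2] "clearly" : NP
  [2,4] PP   >
    [2,3] "quickly" : PP/(PP\NP)
    [3,4] "cat" : PP\NP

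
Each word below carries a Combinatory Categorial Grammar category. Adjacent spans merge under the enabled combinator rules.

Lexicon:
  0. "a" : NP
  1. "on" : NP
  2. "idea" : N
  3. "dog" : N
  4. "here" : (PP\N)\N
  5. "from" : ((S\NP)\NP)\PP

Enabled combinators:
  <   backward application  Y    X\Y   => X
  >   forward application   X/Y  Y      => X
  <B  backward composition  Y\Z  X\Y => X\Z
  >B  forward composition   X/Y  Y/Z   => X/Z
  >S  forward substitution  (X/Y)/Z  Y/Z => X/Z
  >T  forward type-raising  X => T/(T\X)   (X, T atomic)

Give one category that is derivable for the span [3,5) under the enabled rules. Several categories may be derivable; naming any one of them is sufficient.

[0,6] S   >
  [0,1] S/(S\NP)   >T
    [0,1] "a" : NP
  [1,6] S\NP   <
    [1,2] "on" : NP
    [2,6] (S\NP)\NP   <
      [2,5] PP   >
        [2,3] PP/(PP\N)   >T
          [2,3] "idea" : N
        [3,5] PP\N   <
          [3,4] "dog" : N
          [4,5] "here" : (PP\N)\N
      [5,6] "from" : ((S\NP)\NP)\PP

PP\N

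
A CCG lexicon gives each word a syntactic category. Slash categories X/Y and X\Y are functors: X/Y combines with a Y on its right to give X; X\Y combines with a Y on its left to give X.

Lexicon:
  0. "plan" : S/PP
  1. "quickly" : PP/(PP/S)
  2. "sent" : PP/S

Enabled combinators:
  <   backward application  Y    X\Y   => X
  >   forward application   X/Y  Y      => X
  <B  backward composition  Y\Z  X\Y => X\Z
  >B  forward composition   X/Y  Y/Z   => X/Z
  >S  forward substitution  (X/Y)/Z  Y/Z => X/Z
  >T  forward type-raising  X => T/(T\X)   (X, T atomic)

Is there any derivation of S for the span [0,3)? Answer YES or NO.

[0,3] S   >
  [0,1] "plan" : S/PP
  [1,3] PP   >
    [1,2] "quickly" : PP/(PP/S)
    [2,3] "sent" : PP/S

YES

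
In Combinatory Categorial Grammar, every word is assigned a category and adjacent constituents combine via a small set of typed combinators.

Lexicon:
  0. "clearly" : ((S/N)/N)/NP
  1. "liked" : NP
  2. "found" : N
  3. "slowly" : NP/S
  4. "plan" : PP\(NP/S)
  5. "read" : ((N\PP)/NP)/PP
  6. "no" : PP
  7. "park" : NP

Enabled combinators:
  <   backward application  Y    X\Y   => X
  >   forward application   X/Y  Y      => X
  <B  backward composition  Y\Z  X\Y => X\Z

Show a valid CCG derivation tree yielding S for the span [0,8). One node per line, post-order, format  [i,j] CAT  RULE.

[0,1] ((S/N)/N)/NP  lex  "clearly"
[1,2] NP  lex  "liked"
[0,2] (S/N)/N  >  k=1
[2,3] N  lex  "found"
[0,3] S/N  >  k=2
[3,4] NP/S  lex  "slowly"
[4,5] PP\(NP/S)  lex  "plan"
[3,5] PP  <  k=4
[5,6] ((N\PP)/NP)/PP  lex  "read"
[6,7] PP  lex  "no"
[5,7] (N\PP)/NP  >  k=6
[7,8] NP  lex  "park"
[5,8] N\PP  >  k=7
[3,8] N  <  k=5
[0,8] S  >  k=3

[0,8] S   >
  [0,3] S/N   >
    [0,2] (S/N)/N   >
      [0,1] "clearly" : ((S/N)/N)/NP
      [1,2] "liked" : NP
    [2,3] "found" : N
  [3,8] N   <
    [3,5] PP   <
      [3,4] "slowly" : NP/S
      [4,5] "plan" : PP\(NP/S)
    [5,8] N\PP   >
      [5,7] (N\PP)/NP   >
        [5,6] "read" : ((N\PP)/NP)/PP
        [6,7] "no" : PP
      [7,8] "park" : NP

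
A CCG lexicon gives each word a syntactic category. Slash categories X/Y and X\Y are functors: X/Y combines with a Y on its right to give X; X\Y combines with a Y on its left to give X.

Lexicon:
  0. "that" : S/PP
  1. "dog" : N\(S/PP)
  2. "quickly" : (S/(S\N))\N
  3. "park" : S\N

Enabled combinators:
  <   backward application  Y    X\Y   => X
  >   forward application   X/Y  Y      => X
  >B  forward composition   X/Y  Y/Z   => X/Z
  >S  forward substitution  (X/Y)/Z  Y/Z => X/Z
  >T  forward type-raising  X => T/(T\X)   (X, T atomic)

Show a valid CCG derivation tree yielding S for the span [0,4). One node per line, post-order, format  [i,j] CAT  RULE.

[0,1] S/PP  lex  "that"
[1,2] N\(S/PP)  lex  "dog"
[0,2] N  <  k=1
[2,3] (S/(S\N))\N  lex  "quickly"
[0,3] S/(S\N)  <  k=2
[3,4] S\N  lex  "park"
[0,4] S  >  k=3

[0,4] S   >
  [0,3] S/(S\N)   <
    [0,2] N   <
      [0,1] "that" : S/PP
      [1,2] "dog" : N\(S/PP)
    [2,3] "quickly" : (S/(S\N))\N
  [3,4] "park" : S\N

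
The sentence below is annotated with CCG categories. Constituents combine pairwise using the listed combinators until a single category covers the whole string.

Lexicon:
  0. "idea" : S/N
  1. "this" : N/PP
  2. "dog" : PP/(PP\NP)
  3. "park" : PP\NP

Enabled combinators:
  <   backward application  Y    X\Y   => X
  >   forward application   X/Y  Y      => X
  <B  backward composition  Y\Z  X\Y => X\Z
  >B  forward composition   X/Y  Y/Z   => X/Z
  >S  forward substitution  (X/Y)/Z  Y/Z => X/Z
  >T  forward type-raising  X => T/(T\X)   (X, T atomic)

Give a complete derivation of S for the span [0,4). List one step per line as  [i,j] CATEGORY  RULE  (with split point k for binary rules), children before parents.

[0,1] S/N  lex  "idea"
[1,2] N/PP  lex  "this"
[2,3] PP/(PP\NP)  lex  "dog"
[3,4] PP\NP  lex  "park"
[2,4] PP  >  k=3
[1,4] N  >  k=2
[0,4] S  >  k=1

[0,4] S   >
  [0,1] "idea" : S/N
  [1,4] N   >
    [1,2] "this" : N/PP
    [2,4] PP   >
      [2,3] "dog" : PP/(PP\NP)
      [3,4] "park" : PP\NP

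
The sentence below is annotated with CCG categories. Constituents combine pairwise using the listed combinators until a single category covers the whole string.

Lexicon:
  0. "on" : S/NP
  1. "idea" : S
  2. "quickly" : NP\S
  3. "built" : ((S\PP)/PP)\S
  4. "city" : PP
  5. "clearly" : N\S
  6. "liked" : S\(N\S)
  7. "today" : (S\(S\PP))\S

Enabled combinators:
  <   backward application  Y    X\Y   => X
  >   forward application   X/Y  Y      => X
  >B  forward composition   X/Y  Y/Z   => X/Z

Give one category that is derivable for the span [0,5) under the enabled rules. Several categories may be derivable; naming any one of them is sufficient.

S\PP

[0,8] S   <
  [0,5] S\PP   >
    [0,4] (S\PP)/PP   <
      [0,3] S   >
        [0,1] "on" : S/NP
        [1,3] NP   <
          [1,2] "idea" : S
          [2,3] "quickly" : NP\S
      [3,4] "built" : ((S\PP)/PP)\S
    [4,5] "city" : PP
  [5,8] S\(S\PP)   <
    [5,7] S   <
      [5,6] "clearly" : N\S
      [6,7] "liked" : S\(N\S)
    [7,8] "today" : (S\(S\PP))\S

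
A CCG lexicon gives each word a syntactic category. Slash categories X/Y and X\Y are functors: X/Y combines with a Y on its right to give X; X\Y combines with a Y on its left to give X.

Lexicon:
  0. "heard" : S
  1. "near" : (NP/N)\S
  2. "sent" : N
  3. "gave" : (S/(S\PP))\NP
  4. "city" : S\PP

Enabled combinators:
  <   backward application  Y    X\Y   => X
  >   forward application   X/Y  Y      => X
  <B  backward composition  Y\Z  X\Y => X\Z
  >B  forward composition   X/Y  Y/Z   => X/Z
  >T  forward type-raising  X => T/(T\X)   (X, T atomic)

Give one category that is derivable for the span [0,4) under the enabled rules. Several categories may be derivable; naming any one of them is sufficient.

[0,5] S   >
  [0,4] S/(S\PP)   <
    [0,3] NP   >
      [0,2] NP/N   <
        [0,1] "heard" : S
        [1,2] "near" : (NP/N)\S
      [2,3] "sent" : N
    [3,4] "gave" : (S/(S\PP))\NP
  [4,5] "city" : S\PP

S/(S\PP)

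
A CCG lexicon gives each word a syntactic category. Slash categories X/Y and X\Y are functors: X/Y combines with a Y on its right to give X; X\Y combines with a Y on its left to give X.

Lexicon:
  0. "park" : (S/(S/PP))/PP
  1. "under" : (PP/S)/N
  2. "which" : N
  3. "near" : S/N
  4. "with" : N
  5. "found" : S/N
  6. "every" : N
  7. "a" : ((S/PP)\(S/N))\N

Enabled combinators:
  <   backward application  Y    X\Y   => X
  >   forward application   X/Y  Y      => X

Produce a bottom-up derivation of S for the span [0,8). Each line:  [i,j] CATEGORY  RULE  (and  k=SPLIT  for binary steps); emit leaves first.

[0,8] S   >
  [0,5] S/(S/PP)   >
    [0,1] "park" : (S/(S/PP))/PP
    [1,5] PP   >
      [1,3] PP/S   >
        [1,2] "under" : (PP/S)/N
        [2,3] "which" : N
      [3,5] S   >
        [3,4] "near" : S/N
        [4,5] "with" : N
  [5,8] S/PP   <
    [5,6] "found" : S/N
    [6,8] (S/PP)\(S/N)   <
      [6,7] "every" : N
      [7,8] "a" : ((S/PP)\(S/N))\N

[0,1] (S/(S/PP))/PP  lex  "park"
[1,2] (PP/S)/N  lex  "under"
[2,3] N  lex  "which"
[1,3] PP/S  >  k=2
[3,4] S/N  lex  "near"
[4,5] N  lex  "with"
[3,5] S  >  k=4
[1,5] PP  >  k=3
[0,5] S/(S/PP)  >  k=1
[5,6] S/N  lex  "found"
[6,7] N  lex  "every"
[7,8] ((S/PP)\(S/N))\N  lex  "a"
[6,8] (S/PP)\(S/N)  <  k=7
[5,8] S/PP  <  k=6
[0,8] S  >  k=5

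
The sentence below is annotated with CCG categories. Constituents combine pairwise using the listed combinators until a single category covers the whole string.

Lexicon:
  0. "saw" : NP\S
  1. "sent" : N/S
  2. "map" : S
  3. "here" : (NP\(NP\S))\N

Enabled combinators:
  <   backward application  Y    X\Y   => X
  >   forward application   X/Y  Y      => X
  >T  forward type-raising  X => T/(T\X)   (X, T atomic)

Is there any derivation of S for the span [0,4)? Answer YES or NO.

NP\S N/S S (NP\(NP\S))\N
CKY chart[0,4] = {N/(N\NP), NP, NP/(NP\NP), PP/(PP\NP), S/(S\NP)}; S ∉ chart

NO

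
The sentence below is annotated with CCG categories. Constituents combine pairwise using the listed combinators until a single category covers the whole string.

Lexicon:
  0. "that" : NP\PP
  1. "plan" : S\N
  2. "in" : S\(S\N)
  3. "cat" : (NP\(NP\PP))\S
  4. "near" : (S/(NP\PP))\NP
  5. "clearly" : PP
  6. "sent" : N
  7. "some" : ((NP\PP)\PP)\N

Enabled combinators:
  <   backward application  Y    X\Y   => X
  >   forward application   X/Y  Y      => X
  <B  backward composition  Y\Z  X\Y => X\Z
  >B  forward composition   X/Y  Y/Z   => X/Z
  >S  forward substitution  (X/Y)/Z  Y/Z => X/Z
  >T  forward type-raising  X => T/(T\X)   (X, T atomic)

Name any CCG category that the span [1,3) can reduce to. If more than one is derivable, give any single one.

[0,8] S   >
  [0,5] S/(NP\PP)   <
    [0,4] NP   <
      [0,1] "that" : NP\PP
      [1,4] NP\(NP\PP)   <
        [1,3] S   <
          [1,2] "plan" : S\N
          [2,3] "in" : S\(S\N)
        [3,4] "cat" : (NP\(NP\PP))\S
    [4,5] "near" : (S/(NP\PP))\NP
  [5,8] NP\PP   <
    [5,6] "clearly" : PP
    [6,8] (NP\PP)\PP   <
      [6,7] "sent" : N
      [7,8] "some" : ((NP\PP)\PP)\N

S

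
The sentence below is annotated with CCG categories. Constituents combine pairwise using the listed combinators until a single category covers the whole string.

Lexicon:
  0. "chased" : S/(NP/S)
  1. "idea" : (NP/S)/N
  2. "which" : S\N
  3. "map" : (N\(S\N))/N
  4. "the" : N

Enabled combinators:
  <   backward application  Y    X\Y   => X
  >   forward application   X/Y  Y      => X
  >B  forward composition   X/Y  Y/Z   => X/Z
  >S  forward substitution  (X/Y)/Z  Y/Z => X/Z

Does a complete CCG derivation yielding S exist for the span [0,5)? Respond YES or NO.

[0,5] S   >
  [0,2] S/N   >B
    [0,1] "chased" : S/(NP/S)
    [1,2] "idea" : (NP/S)/N
  [2,5] N   <
    [2,3] "which" : S\N
    [3,5] N\(S\N)   >
      [3,4] "map" : (N\(S\N))/N
      [4,5] "the" : N

YES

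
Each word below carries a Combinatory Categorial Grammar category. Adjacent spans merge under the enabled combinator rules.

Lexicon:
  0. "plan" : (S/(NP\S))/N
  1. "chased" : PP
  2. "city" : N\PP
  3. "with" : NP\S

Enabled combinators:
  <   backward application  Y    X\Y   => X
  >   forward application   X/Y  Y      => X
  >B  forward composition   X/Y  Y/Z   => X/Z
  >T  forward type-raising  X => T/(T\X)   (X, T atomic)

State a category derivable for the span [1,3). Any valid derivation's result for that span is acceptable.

[0,4] S   >
  [0,3] S/(NP\S)   >
    [0,1] "plan" : (S/(NP\S))/N
    [1,3] N   <
      [1,2] "chased" : PP
      [2,3] "city" : N\PP
  [3,4] "with" : NP\S

N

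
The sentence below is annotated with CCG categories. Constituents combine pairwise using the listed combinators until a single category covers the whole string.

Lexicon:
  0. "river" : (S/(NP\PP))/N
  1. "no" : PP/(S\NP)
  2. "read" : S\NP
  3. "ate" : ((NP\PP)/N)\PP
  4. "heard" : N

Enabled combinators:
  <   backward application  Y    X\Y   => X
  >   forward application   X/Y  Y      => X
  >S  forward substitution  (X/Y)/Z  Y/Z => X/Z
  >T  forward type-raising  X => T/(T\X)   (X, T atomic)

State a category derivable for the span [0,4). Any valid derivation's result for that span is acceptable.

[0,5] S   >
  [0,4] S/N   >S
    [0,1] "river" : (S/(NP\PP))/N
    [1,4] (NP\PP)/N   <
      [1,3] PP   >
        [1,2] "no" : PP/(S\NP)
        [2,3] "read" : S\NP
      [3,4] "ate" : ((NP\PP)/N)\PP
  [4,5] "heard" : N

S/N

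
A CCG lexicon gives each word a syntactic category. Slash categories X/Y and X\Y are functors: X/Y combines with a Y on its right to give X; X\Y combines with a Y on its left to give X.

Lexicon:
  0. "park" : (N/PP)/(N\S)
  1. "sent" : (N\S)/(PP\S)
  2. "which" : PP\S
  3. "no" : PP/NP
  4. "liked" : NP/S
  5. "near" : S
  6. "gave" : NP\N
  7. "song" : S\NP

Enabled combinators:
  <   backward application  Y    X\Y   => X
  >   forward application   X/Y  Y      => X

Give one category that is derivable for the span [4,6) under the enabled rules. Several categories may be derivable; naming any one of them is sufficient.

[0,8] S   <
  [0,7] NP   <
    [0,6] N   >
      [0,3] N/PP   >
        [0,1] "park" : (N/PP)/(N\S)
        [1,3] N\S   >
          [1,2] "sent" : (N\S)/(PP\S)
          [2,3] "which" : PP\S
      [3,6] PP   >
        [3,4] "no" : PP/NP
        [4,6] NP   >
          [4,5] "liked" : NP/S
          [5,6] "near" : S
    [6,7] "gave" : NP\N
  [7,8] "song" : S\NP

NP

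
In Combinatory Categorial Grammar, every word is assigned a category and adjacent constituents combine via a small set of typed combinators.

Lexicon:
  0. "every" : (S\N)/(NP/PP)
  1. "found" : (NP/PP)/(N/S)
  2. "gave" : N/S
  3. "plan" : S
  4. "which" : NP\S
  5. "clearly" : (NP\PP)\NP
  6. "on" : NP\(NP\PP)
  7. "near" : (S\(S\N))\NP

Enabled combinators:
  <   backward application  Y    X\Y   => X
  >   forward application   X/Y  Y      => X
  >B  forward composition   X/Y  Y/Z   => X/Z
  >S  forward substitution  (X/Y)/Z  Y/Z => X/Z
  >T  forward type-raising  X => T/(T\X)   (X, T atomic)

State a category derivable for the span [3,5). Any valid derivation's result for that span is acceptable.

[0,8] S   <
  [0,3] S\N   >
    [0,1] "every" : (S\N)/(NP/PP)
    [1,3] NP/PP   >
      [1,2] "found" : (NP/PP)/(N/S)
      [2,3] "gave" : N/S
  [3,8] S\(S\N)   <
    [3,7] NP   <
      [3,6] NP\PP   <
        [3,5] NP   >
          [3,4] NP/(NP\S)   >T
            [3,4] "plan" : S
          [4,5] "which" : NP\S
        [5,6] "clearly" : (NP\PP)\NP
      [6,7] "on" : NP\(NP\PP)
    [7,8] "near" : (S\(S\N))\NP

NP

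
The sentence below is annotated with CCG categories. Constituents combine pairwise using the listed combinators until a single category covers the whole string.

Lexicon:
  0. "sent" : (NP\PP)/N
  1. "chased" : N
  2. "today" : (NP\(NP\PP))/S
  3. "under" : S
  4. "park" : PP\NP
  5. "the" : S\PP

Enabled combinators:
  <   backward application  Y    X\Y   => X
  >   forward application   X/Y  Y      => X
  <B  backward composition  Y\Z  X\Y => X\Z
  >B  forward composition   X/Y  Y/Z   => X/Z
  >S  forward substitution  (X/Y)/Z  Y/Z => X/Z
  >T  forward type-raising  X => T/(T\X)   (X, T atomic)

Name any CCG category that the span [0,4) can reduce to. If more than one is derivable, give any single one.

[0,6] S   <
  [0,4] NP   <
    [0,2] NP\PP   >
      [0,1] "sent" : (NP\PP)/N
      [1,2] "chased" : N
    [2,4] NP\(NP\PP)   >
      [2,3] "today" : (NP\(NP\PP))/S
      [3,4] "under" : S
  [4,6] S\NP   <B
    [4,5] "park" : PP\NP
    [5,6] "the" : S\PP

NP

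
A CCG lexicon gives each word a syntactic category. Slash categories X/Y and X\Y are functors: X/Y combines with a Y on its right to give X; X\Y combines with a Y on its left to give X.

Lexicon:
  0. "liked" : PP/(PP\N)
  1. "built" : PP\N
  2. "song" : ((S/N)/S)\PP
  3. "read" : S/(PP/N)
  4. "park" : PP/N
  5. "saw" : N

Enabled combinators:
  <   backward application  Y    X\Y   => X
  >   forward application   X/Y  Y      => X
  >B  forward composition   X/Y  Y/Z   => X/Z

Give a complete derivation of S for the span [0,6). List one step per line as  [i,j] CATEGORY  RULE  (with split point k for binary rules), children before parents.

[0,1] PP/(PP\N)  lex  "liked"
[1,2] PP\N  lex  "built"
[0,2] PP  >  k=1
[2,3] ((S/N)/S)\PP  lex  "song"
[0,3] (S/N)/S  <  k=2
[3,4] S/(PP/N)  lex  "read"
[4,5] PP/N  lex  "park"
[3,5] S  >  k=4
[0,5] S/N  >  k=3
[5,6] N  lex  "saw"
[0,6] S  >  k=5

[0,6] S   >
  [0,5] S/N   >
    [0,3] (S/N)/S   <
      [0,2] PP   >
        [0,1] "liked" : PP/(PP\N)
        [1,2] "built" : PP\N
      [2,3] "song" : ((S/N)/S)\PP
    [3,5] S   >
      [3,4] "read" : S/(PP/N)
      [4,5] "park" : PP/N
  [5,6] "saw" : N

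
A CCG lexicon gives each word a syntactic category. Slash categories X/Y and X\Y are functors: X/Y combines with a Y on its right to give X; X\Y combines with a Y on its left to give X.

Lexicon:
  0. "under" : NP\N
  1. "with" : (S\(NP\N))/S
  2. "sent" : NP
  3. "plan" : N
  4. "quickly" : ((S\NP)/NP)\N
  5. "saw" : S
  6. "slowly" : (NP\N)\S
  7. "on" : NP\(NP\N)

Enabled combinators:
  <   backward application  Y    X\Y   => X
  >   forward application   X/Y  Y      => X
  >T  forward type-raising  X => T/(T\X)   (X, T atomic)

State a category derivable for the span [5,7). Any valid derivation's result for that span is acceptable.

[0,8] S   <
  [0,1] "under" : NP\N
  [1,8] S\(NP\N)   >
    [1,2] "with" : (S\(NP\N))/S
    [2,8] S   >
      [2,3] S/(S\NP)   >T
        [2,3] "sent" : NP
      [3,8] S\NP   >
        [3,5] (S\NP)/NP   <
          [3,4] "plan" : N
          [4,5] "quickly" : ((S\NP)/NP)\N
        [5,8] NP   <
          [5,7] NP\N   <
            [5,6] "saw" : S
            [6,7] "slowly" : (NP\N)\S
          [7,8] "on" : NP\(NP\N)

NP\N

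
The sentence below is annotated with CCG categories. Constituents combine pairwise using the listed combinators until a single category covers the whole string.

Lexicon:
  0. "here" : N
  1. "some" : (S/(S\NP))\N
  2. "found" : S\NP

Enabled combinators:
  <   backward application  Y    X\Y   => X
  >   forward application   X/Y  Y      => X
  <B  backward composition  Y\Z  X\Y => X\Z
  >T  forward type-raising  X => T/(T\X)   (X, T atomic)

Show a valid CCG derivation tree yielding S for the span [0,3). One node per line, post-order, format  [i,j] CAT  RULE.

[0,1] N  lex  "here"
[1,2] (S/(S\NP))\N  lex  "some"
[0,2] S/(S\NP)  <  k=1
[2,3] S\NP  lex  "found"
[0,3] S  >  k=2

[0,3] S   >
  [0,2] S/(S\NP)   <
    [0,1] "here" : N
    [1,2] "some" : (S/(S\NP))\N
  [2,3] "found" : S\NP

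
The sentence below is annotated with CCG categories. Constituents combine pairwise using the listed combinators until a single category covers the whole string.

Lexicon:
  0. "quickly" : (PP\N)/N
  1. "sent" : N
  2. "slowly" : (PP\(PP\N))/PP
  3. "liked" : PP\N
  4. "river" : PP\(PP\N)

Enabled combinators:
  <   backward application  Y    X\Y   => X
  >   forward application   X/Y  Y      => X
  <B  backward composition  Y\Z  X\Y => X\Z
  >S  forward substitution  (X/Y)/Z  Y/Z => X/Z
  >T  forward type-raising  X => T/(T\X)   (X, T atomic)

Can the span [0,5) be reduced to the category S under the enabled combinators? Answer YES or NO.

NO

(PP\N)/N N (PP\(PP\N))/PP PP\N PP\(PP\N)
CKY chart[0,5] = {N/(N\PP), NP/(NP\PP), PP, PP/(PP\PP), S/(S\PP)}; S ∉ chart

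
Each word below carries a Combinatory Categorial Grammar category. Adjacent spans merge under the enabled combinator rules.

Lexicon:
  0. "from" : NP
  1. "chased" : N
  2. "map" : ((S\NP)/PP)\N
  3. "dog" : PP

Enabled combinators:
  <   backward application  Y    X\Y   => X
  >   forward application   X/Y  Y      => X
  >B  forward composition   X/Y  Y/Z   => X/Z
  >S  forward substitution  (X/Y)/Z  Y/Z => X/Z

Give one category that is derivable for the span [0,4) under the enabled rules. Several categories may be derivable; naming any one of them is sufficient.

S

[0,4] S   <
  [0,1] "from" : NP
  [1,4] S\NP   >
    [1,3] (S\NP)/PP   <
      [1,2] "chased" : N
      [2,3] "map" : ((S\NP)/PP)\N
    [3,4] "dog" : PP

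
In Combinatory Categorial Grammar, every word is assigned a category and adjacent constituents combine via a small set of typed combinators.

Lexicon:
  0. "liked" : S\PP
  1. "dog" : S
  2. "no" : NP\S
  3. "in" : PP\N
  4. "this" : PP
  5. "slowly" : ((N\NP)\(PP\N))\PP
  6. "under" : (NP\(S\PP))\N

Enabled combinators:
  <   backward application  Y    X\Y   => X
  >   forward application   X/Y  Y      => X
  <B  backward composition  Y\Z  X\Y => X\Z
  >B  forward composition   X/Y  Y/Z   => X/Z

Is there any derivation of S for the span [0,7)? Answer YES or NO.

S\PP S NP\S PP\N PP ((N\NP)\(PP\N))\PP (NP\(S\PP))\N
CKY chart[0,7] = {NP}; S ∉ chart

NO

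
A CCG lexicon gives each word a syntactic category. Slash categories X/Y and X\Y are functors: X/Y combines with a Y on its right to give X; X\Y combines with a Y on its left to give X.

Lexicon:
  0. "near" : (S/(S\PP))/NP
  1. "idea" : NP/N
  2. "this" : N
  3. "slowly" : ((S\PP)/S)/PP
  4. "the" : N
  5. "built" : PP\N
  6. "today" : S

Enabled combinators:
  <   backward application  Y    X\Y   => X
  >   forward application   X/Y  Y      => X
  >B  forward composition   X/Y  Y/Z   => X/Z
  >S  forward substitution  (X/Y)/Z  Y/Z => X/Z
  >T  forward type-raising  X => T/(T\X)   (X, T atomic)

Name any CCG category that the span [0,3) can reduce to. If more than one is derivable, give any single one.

S/(S\PP)

[0,7] S   >
  [0,3] S/(S\PP)   >
    [0,1] "near" : (S/(S\PP))/NP
    [1,3] NP   >
      [1,2] "idea" : NP/N
      [2,3] "this" : N
  [3,7] S\PP   >
    [3,6] (S\PP)/S   >
      [3,4] "slowly" : ((S\PP)/S)/PP
      [4,6] PP   >
        [4,5] PP/(PP\N)   >T
          [4,5] "the" : N
        [5,6] "built" : PP\N
    [6,7] "today" : S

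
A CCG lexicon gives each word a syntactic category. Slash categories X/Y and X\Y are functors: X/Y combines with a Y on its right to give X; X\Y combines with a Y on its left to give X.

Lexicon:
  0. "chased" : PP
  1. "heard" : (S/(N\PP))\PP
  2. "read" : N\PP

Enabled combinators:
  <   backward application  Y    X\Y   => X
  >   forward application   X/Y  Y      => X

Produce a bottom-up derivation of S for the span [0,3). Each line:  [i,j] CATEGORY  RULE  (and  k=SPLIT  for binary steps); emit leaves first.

[0,3] S   >
  [0,2] S/(N\PP)   <
    [0,1] "chased" : PP
    [1,2] "heard" : (S/(N\PP))\PP
  [2,3] "read" : N\PP

[0,1] PP  lex  "chased"
[1,2] (S/(N\PP))\PP  lex  "heard"
[0,2] S/(N\PP)  <  k=1
[2,3] N\PP  lex  "read"
[0,3] S  >  k=2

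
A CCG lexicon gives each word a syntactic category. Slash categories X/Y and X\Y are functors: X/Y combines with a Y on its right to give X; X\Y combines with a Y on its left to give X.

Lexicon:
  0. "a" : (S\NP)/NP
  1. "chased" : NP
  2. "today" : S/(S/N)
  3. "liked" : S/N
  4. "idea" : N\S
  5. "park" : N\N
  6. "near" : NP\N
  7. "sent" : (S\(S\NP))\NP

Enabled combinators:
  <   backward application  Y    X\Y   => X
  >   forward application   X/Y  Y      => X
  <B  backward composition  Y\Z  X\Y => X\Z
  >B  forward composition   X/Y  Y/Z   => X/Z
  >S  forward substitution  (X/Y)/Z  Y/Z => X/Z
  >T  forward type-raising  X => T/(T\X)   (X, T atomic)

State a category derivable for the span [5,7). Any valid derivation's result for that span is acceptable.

[0,8] S   <
  [0,2] S\NP   >
    [0,1] "a" : (S\NP)/NP
    [1,2] "chased" : NP
  [2,8] S\(S\NP)   <
    [2,7] NP   <
      [2,5] N   <
        [2,4] S   >
          [2,3] "today" : S/(S/N)
          [3,4] "liked" : S/N
        [4,5] "idea" : N\S
      [5,7] NP\N   <B
        [5,6] "park" : N\N
        [6,7] "near" : NP\N
    [7,8] "sent" : (S\(S\NP))\NP

NP\N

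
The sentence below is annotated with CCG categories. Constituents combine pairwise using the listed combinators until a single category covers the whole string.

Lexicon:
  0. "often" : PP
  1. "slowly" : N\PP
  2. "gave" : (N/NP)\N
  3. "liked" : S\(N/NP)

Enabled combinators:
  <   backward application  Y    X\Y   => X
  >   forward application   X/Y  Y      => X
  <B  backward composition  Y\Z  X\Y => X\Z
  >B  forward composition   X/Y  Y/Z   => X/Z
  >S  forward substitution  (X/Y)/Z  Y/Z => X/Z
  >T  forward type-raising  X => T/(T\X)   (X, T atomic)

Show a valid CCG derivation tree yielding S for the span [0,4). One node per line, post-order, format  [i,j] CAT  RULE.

[0,1] PP  lex  "often"
[1,2] N\PP  lex  "slowly"
[0,2] N  <  k=1
[2,3] (N/NP)\N  lex  "gave"
[3,4] S\(N/NP)  lex  "liked"
[2,4] S\N  <B  k=3
[0,4] S  <  k=2

[0,4] S   <
  [0,2] N   <
    [0,1] "often" : PP
    [1,2] "slowly" : N\PP
  [2,4] S\N   <B
    [2,3] "gave" : (N/NP)\N
    [3,4] "liked" : S\(N/NP)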